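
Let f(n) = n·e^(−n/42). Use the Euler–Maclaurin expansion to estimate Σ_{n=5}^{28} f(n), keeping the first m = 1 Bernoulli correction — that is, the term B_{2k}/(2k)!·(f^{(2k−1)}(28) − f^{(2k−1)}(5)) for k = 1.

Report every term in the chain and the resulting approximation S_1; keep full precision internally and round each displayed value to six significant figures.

∫_5^28 x·e^(−x/42) dx evaluates to 243.003.
Boundary: ½(f(5) + f(28)) = ½(4.43883 + 14.3757) = 9.40725.
Integral + boundary = 252.410.
k=1: B_{2}/(2)! × [f^{(1)}(28) − f^{(1)}(5)] = 1/12 × (0.171139 − 0.782079) = -0.0509117.

S_1 ≈ 252.359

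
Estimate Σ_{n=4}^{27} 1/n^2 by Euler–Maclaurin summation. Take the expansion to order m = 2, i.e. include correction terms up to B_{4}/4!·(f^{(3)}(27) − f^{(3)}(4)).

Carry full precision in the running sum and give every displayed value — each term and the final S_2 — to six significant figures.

Integral: ∫_4^27 1/x^2 dx = 0.212963.
Endpoint term: (f(4) + f(27))/2 = (0.0625000 + 0.00137174)/2 = 0.0319359.
So far: 0.244899.
Correction k=1: B_{2}/2! · (f^{(1)}(27) − f^{(1)}(4)) = 1/12 · (-0.000101611 − (-0.0312500)) = 0.00259570.
After k=1: 0.247495.
Correction k=2: B_{4}/4! · (f^{(3)}(27) − f^{(3)}(4)) = −1/720 · (-1.67260e-06 − (-0.0234375)) = -3.25498e-05.

S_2 ≈ 0.247462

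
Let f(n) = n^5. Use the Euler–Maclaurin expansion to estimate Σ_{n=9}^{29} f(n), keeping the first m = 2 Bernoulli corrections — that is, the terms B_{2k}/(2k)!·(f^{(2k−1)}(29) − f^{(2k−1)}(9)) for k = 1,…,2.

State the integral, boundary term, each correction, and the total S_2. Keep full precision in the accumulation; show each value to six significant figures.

S_2 ≈ 1.09626e+08

The integral term ∫_9^29 x^5 dx = 9.90486e+07.
½[f(9) + f(29)] = ½[59049.0 + 2.05111e+07] = 1.02851e+07.
Running total after boundary: 1.09334e+08.
Correction k=1: B_{2}/2! · (f^{(1)}(29) − f^{(1)}(9)) = 1/12 · (3.53640e+06 − 32805.0) = 291967.
Running total after k=1: 1.09626e+08.
Correction k=2: B_{4}/4! · (f^{(3)}(29) − f^{(3)}(9)) = −1/720 · (50460.0 − 4860.00) = -63.3333.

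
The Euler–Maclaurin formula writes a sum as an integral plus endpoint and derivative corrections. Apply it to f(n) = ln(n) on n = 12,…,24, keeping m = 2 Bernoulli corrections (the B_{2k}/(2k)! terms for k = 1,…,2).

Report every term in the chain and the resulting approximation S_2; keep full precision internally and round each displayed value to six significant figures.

∫_12^24 ln(x) dx evaluates to 34.4544.
Endpoint term: (f(12) + f(24))/2 = (2.48491 + 3.17805)/2 = 2.83148.
Integral + boundary = 37.2859.
Correction k=1: B_{2}/2! · (f^{(1)}(24) − f^{(1)}(12)) = 1/12 · (0.0416667 − 0.0833333) = -0.00347222.
Running total after k=1: 37.2824.
Correction k=2: B_{4}/4! · (f^{(3)}(24) − f^{(3)}(12)) = −1/720 · (0.000144676 − 0.00115741) = 1.40657e-06.

S_2 ≈ 37.2824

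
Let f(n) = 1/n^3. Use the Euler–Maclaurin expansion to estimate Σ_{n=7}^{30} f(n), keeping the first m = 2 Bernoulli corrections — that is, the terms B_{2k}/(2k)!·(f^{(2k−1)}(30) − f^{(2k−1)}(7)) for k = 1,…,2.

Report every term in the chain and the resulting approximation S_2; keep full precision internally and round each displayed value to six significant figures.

Integral: ∫_7^30 1/x^3 dx = 0.00964853.
Endpoint term: (f(7) + f(30))/2 = (0.00291545 + 3.70370e-05)/2 = 0.00147624.
Running total after boundary: 0.0111248.
k=1: B_{2}/(2)! × [f^{(1)}(30) − f^{(1)}(7)] = 1/12 × (-3.70370e-06 − (-0.00124948)) = 0.000103815.
After k=1: 0.0112286.
k=2: B_{4}/(4)! × [f^{(3)}(30) − f^{(3)}(7)] = −1/720 × (-8.23045e-08 − (-0.000509992)) = -7.08207e-07.

S_2 ≈ 0.0112279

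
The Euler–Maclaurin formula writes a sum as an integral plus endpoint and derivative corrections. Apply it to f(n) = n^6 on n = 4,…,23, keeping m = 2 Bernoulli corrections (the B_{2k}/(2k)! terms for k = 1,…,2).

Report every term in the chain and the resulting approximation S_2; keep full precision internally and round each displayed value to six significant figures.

S_2 ≈ 5.63637e+08

Integral: ∫_4^23 x^6 dx = 4.86401e+08.
Endpoint term: (f(4) + f(23))/2 = (4096.00 + 1.48036e+08)/2 = 7.40200e+07.
Running total after boundary: 5.60421e+08.
Correction k=1: B_{2}/2! · (f^{(1)}(23) − f^{(1)}(4)) = 1/12 · (3.86181e+07 − 6144.00) = 3.21766e+06.
Partial sum through k=1: 5.63639e+08.
Correction k=2: B_{4}/4! · (f^{(3)}(23) − f^{(3)}(4)) = −1/720 · (1.46004e+06 − 7680.00) = -2017.17.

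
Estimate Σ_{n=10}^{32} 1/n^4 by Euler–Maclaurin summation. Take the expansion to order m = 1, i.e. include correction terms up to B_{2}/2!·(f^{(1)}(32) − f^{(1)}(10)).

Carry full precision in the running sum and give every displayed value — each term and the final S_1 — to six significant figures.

S_1 ≈ 0.000376961

Integral: ∫_10^32 1/x^4 dx = 0.000323161.
½[f(10) + f(32)] = ½[0.000100000 + 9.53674e-07] = 5.04768e-05.
Integral + boundary = 0.000373638.
Correction k=1: B_{2}/2! · (f^{(1)}(32) − f^{(1)}(10)) = 1/12 · (-1.19209e-07 − (-4.00000e-05)) = 3.32340e-06.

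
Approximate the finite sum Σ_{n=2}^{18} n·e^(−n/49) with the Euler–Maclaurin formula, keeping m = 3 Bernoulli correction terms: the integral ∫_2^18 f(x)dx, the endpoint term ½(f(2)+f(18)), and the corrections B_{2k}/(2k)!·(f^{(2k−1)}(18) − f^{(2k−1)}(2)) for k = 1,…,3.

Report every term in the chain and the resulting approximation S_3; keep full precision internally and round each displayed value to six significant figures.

S_3 ≈ 132.501

∫_2^18 x·e^(−x/49) dx evaluates to 125.349.
Boundary: ½(f(2) + f(18)) = ½(1.92001 + 12.4662) = 7.19313.
Integral + boundary = 132.542.
Order-1 term: 1/12 · (0.438156 − 0.920822) = -0.0402221.
Running total after k=1: 132.501.
Order-2 term: −1/720 · (0.000759390 − 0.00118319) = 5.88608e-07.
Running total after k=2: 132.501.
Order-3 term: 1/30240 · (5.56556e-07 − 8.25847e-07) = -8.90513e-12.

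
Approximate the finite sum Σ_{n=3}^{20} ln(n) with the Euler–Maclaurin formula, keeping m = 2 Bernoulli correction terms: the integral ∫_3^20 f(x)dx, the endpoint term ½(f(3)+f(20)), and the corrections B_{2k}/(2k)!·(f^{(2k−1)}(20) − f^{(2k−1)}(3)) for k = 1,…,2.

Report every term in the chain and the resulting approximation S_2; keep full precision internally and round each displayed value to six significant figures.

The integral term ∫_3^20 ln(x) dx = 39.6188.
½[f(3) + f(20)] = ½[1.09861 + 2.99573] = 2.04717.
So far: 41.6660.
Correction k=1: B_{2}/2! · (f^{(1)}(20) − f^{(1)}(3)) = 1/12 · (0.0500000 − 0.333333) = -0.0236111.
Partial sum through k=1: 41.6424.
Correction k=2: B_{4}/4! · (f^{(3)}(20) − f^{(3)}(3)) = −1/720 · (0.000250000 − 0.0740741) = 0.000102533.

S_2 ≈ 41.6425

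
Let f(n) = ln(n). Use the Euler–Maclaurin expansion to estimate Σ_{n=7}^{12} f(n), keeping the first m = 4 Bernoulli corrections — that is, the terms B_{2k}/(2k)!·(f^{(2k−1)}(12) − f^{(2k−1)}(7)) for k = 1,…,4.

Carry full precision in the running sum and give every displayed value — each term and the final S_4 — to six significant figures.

S_4 ≈ 13.4080

The integral term ∫_7^12 ln(x) dx = 11.1975.
½[f(7) + f(12)] = ½[1.94591 + 2.48491] = 2.21541.
Integral + boundary = 13.4129.
Correction k=1: B_{2}/2! · (f^{(1)}(12) − f^{(1)}(7)) = 1/12 · (0.0833333 − 0.142857) = -0.00496032.
Running total after k=1: 13.4080.
Correction k=2: B_{4}/4! · (f^{(3)}(12) − f^{(3)}(7)) = −1/720 · (0.00115741 − 0.00583090) = 6.49097e-06.
Running total after k=2: 13.4080.
Correction k=3: B_{6}/6! · (f^{(5)}(12) − f^{(5)}(7)) = 1/30240 · (9.64506e-05 − 0.00142798) = -4.40319e-08.
Running total after k=3: 13.4080.
Correction k=4: B_{8}/8! · (f^{(7)}(12) − f^{(7)}(7)) = −1/1209600 · (2.00939e-05 − 0.000874271) = 7.06165e-10.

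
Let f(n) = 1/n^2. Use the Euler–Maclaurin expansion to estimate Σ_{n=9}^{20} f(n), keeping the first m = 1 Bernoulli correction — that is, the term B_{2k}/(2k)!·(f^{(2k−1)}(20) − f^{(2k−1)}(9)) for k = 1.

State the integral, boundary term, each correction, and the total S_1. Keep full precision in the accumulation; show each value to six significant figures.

The integral term ∫_9^20 1/x^2 dx = 0.0611111.
Endpoint term: (f(9) + f(20))/2 = (0.0123457 + 0.00250000)/2 = 0.00742284.
Running total after boundary: 0.0685340.
Order-1 term: 1/12 · (-0.000250000 − (-0.00274348)) = 0.000207790.

S_1 ≈ 0.0687417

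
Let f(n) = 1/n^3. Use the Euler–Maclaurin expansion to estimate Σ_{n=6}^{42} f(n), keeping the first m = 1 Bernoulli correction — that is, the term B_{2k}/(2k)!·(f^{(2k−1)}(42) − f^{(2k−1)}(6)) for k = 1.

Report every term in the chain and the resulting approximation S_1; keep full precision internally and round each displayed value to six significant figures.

Integral: ∫_6^42 1/x^3 dx = 0.0136054.
½[f(6) + f(42)] = ½[0.00462963 + 1.34975e-05] = 0.00232156.
So far: 0.0159270.
Correction k=1: B_{2}/2! · (f^{(1)}(42) − f^{(1)}(6)) = 1/12 · (-9.64104e-07 − (-0.00231481)) = 0.000192821.

S_1 ≈ 0.0161198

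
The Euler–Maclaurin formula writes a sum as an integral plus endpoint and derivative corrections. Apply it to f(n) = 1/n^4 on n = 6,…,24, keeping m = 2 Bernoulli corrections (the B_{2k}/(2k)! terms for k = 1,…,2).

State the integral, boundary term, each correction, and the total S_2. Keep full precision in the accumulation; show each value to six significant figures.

∫_6^24 1/x^4 dx evaluates to 0.00151910.
Endpoint term: (f(6) + f(24))/2 = (0.000771605 + 3.01408e-06)/2 = 0.000387310.
Running total after boundary: 0.00190641.
Correction k=1: B_{2}/2! · (f^{(1)}(24) − f^{(1)}(6)) = 1/12 · (-5.02347e-07 − (-0.000514403)) = 4.28251e-05.
Running total after k=1: 0.00194923.
Correction k=2: B_{4}/4! · (f^{(3)}(24) − f^{(3)}(6)) = −1/720 · (-2.61639e-08 − (-0.000428669)) = -5.95338e-07.

S_2 ≈ 0.00194864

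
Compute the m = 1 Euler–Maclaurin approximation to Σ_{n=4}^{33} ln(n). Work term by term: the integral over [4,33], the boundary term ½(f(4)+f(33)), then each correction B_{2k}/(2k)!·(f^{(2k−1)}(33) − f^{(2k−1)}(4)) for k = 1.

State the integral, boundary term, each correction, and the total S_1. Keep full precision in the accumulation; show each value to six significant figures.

S_1 ≈ 83.2627

The integral term ∫_4^33 ln(x) dx = 80.8396.
½[f(4) + f(33)] = ½[1.38629 + 3.49651] = 2.44140.
Running total after boundary: 83.2810.
k=1: B_{2}/(2)! × [f^{(1)}(33) − f^{(1)}(4)] = 1/12 × (0.0303030 − 0.250000) = -0.0183081.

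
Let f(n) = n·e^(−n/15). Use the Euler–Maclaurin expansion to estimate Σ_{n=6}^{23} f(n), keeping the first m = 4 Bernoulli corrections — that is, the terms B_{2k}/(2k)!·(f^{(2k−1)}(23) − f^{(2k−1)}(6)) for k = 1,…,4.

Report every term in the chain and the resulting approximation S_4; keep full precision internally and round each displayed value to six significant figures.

S_4 ≈ 92.5860

The integral term ∫_6^23 x·e^(−x/15) dx = 88.1362.
Endpoint term: (f(6) + f(23))/2 = (4.02192 + 4.96375)/2 = 4.49283.
Integral + boundary = 92.6291.
Correction k=1: B_{2}/2! · (f^{(1)}(23) − f^{(1)}(6)) = 1/12 · (-0.115101 − 0.402192) = -0.0431078.
Partial sum through k=1: 92.5859.
Correction k=2: B_{4}/4! · (f^{(3)}(23) − f^{(3)}(6)) = −1/720 · (0.00140679 − 0.00774592) = 8.80434e-06.
Partial sum through k=2: 92.5860.
Correction k=3: B_{6}/6! · (f^{(5)}(23) − f^{(5)}(6)) = 1/30240 · (1.47784e-05 − 6.09081e-05) = -1.52545e-09.
Partial sum through k=3: 92.5860.
Correction k=4: B_{8}/8! · (f^{(7)}(23) − f^{(7)}(6)) = −1/1209600 · (1.03575e-07 − 3.88399e-07) = 2.35470e-13.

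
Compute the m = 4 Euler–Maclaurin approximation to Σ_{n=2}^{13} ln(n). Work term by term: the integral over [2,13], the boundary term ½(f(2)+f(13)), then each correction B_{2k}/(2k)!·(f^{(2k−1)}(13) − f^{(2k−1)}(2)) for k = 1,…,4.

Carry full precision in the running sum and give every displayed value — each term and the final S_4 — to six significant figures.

S_4 ≈ 22.5522

Integral: ∫_2^13 ln(x) dx = 20.9580.
½[f(2) + f(13)] = ½[0.693147 + 2.56495] = 1.62905.
Integral + boundary = 22.5871.
k=1: B_{2}/(2)! × [f^{(1)}(13) − f^{(1)}(2)] = 1/12 × (0.0769231 − 0.500000) = -0.0352564.
Partial sum through k=1: 22.5518.
k=2: B_{4}/(4)! × [f^{(3)}(13) − f^{(3)}(2)] = −1/720 × (0.000910332 − 0.250000) = 0.000345958.
Partial sum through k=2: 22.5522.
k=3: B_{6}/(6)! × [f^{(5)}(13) − f^{(5)}(2)] = 1/30240 × (6.46390e-05 − 0.750000) = -2.47994e-05.
Partial sum through k=3: 22.5522.
k=4: B_{8}/(8)! × [f^{(7)}(13) − f^{(7)}(2)] = −1/1209600 × (1.14744e-05 − 5.62500) = 4.65029e-06.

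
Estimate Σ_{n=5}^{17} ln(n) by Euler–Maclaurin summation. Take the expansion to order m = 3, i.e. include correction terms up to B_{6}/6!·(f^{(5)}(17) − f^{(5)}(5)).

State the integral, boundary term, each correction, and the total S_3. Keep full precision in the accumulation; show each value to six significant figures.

The integral term ∫_5^17 ln(x) dx = 28.1174.
Endpoint term: (f(5) + f(17))/2 = (1.60944 + 2.83321)/2 = 2.22133.
Integral + boundary = 30.3388.
Correction k=1: B_{2}/2! · (f^{(1)}(17) − f^{(1)}(5)) = 1/12 · (0.0588235 − 0.200000) = -0.0117647.
After k=1: 30.3270.
Correction k=2: B_{4}/4! · (f^{(3)}(17) − f^{(3)}(5)) = −1/720 · (0.000407083 − 0.0160000) = 2.16568e-05.
After k=2: 30.3270.
Correction k=3: B_{6}/6! · (f^{(5)}(17) − f^{(5)}(5)) = 1/30240 · (1.69031e-05 − 0.00768000) = -2.53409e-07.

S_3 ≈ 30.3270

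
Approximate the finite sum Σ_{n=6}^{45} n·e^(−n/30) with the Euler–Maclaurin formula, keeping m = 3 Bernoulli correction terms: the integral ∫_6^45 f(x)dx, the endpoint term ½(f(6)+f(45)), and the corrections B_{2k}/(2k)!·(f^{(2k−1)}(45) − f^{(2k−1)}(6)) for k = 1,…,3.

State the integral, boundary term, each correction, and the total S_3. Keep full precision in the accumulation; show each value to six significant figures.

S_3 ≈ 389.599

Integral: ∫_6^45 x·e^(−x/30) dx = 382.186.
Endpoint term: (f(6) + f(45))/2 = (4.91238 + 10.0409)/2 = 7.47662.
So far: 389.663.
k=1: B_{2}/(2)! × [f^{(1)}(45) − f^{(1)}(6)] = 1/12 × (-0.111565 − 0.654985) = -0.0638791.
Partial sum through k=1: 389.599.
k=2: B_{4}/(4)! × [f^{(3)}(45) − f^{(3)}(6)] = −1/720 × (0.000371884 − 0.00254716) = 3.02122e-06.
Partial sum through k=2: 389.599.
k=3: B_{6}/(6)! × [f^{(5)}(45) − f^{(5)}(6)] = 1/30240 × (9.64143e-07 − 4.85174e-06) = -1.28558e-10.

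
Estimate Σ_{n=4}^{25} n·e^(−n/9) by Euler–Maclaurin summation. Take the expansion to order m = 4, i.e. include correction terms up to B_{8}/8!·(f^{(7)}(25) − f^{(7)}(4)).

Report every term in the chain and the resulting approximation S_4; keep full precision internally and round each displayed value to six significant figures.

Integral: ∫_4^25 x·e^(−x/9) dx = 55.9921.
½[f(4) + f(25)] = ½[2.56472 + 1.55441] = 2.05957.
So far: 58.0517.
Correction k=1: B_{2}/2! · (f^{(1)}(25) − f^{(1)}(4)) = 1/12 · (-0.110536 − 0.356211) = -0.0388956.
Partial sum through k=1: 58.0128.
Correction k=2: B_{4}/4! · (f^{(3)}(25) − f^{(3)}(4)) = −1/720 · (0.000170580 − 0.0202293) = 2.78593e-05.
Partial sum through k=2: 58.0128.
Correction k=3: B_{6}/6! · (f^{(5)}(25) − f^{(5)}(4)) = 1/30240 · (2.10593e-05 − 0.000445196) = -1.40257e-08.
Partial sum through k=3: 58.0128.
Correction k=4: B_{8}/8! · (f^{(7)}(25) − f^{(7)}(4)) = −1/1209600 · (4.93984e-07 − 7.90924e-06) = 6.13034e-12.

S_4 ≈ 58.0128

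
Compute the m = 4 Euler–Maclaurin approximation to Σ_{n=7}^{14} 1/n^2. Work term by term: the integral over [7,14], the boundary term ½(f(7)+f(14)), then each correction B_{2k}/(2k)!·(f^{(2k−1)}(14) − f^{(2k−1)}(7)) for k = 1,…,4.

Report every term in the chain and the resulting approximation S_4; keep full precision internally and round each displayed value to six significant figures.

Integral: ∫_7^14 1/x^2 dx = 0.0714286.
Endpoint term: (f(7) + f(14))/2 = (0.0204082 + 0.00510204)/2 = 0.0127551.
So far: 0.0841837.
Correction k=1: B_{2}/2! · (f^{(1)}(14) − f^{(1)}(7)) = 1/12 · (-0.000728863 − (-0.00583090)) = 0.000425170.
Partial sum through k=1: 0.0846088.
Correction k=2: B_{4}/4! · (f^{(3)}(14) − f^{(3)}(7)) = −1/720 · (-4.46243e-05 − (-0.00142798)) = -1.92132e-06.
Partial sum through k=2: 0.0846069.
Correction k=3: B_{6}/6! · (f^{(5)}(14) − f^{(5)}(7)) = 1/30240 · (-6.83024e-06 − (-0.000874271)) = 2.86852e-08.
Partial sum through k=3: 0.0846070.
Correction k=4: B_{8}/8! · (f^{(7)}(14) − f^{(7)}(7)) = −1/1209600 · (-1.95150e-06 − (-0.000999167)) = -8.24418e-10.

S_4 ≈ 0.0846070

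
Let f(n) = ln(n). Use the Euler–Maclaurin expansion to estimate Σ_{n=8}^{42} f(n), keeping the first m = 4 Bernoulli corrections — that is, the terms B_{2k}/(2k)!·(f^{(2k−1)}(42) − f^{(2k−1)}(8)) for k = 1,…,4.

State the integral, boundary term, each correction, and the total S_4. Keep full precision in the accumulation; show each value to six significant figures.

S_4 ≈ 109.247

Integral: ∫_8^42 ln(x) dx = 106.347.
Endpoint term: (f(8) + f(42))/2 = (2.07944 + 3.73767)/2 = 2.90856.
Integral + boundary = 109.255.
Correction k=1: B_{2}/2! · (f^{(1)}(42) − f^{(1)}(8)) = 1/12 · (0.0238095 − 0.125000) = -0.00843254.
After k=1: 109.247.
Correction k=2: B_{4}/4! · (f^{(3)}(42) − f^{(3)}(8)) = −1/720 · (2.69949e-05 − 0.00390625) = 5.38785e-06.
After k=2: 109.247.
Correction k=3: B_{6}/6! · (f^{(5)}(42) − f^{(5)}(8)) = 1/30240 · (1.83639e-07 − 0.000732422) = -2.42142e-08.
After k=3: 109.247.
Correction k=4: B_{8}/8! · (f^{(7)}(42) − f^{(7)}(8)) = −1/1209600 · (3.12311e-09 − 0.000343323) = 2.83829e-10.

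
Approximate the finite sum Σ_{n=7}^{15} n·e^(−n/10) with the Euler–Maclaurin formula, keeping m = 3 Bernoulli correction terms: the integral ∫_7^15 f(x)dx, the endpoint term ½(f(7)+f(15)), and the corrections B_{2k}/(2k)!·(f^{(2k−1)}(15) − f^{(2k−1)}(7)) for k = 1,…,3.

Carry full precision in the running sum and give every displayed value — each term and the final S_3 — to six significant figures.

∫_7^15 x·e^(−x/10) dx evaluates to 28.6370.
Endpoint term: (f(7) + f(15))/2 = (3.47610 + 3.34695)/2 = 3.41152.
So far: 32.0485.
Order-1 term: 1/12 · (-0.111565 − 0.148976) = -0.0217117.
Partial sum through k=1: 32.0268.
Order-2 term: −1/720 · (0.00334695 − 0.0114215) = 1.12146e-05.
Partial sum through k=2: 32.0268.
Order-3 term: 1/30240 · (7.80956e-05 − 0.000213532) = -4.47871e-09.

S_3 ≈ 32.0268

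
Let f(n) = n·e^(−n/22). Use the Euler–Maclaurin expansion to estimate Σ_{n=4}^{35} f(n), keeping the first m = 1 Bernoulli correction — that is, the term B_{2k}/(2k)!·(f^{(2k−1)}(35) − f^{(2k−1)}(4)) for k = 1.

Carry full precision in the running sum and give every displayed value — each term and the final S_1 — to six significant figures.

The integral term ∫_4^35 x·e^(−x/22) dx = 221.416.
½[f(4) + f(35)] = ½[3.33501 + 7.13091] = 5.23296.
So far: 226.649.
Order-1 term: 1/12 · (-0.120392 − 0.682161) = -0.0668795.

S_1 ≈ 226.582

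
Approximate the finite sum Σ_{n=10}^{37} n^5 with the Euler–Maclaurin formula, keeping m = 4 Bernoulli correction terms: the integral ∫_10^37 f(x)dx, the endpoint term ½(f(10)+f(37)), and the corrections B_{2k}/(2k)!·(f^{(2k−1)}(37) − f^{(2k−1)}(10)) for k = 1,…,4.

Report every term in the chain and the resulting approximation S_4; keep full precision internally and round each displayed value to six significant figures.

S_4 ≈ 4.62953e+08

Integral: ∫_10^37 x^5 dx = 4.27454e+08.
½[f(10) + f(37)] = ½[100000 + 6.93440e+07] = 3.47220e+07.
Running total after boundary: 4.62176e+08.
k=1: B_{2}/(2)! × [f^{(1)}(37) − f^{(1)}(10)] = 1/12 × (9.37080e+06 − 50000.0) = 776734.
Running total after k=1: 4.62953e+08.
k=2: B_{4}/(4)! × [f^{(3)}(37) − f^{(3)}(10)] = −1/720 × (82140.0 − 6000.00) = -105.750.
Running total after k=2: 4.62953e+08.
k=3: B_{6}/(6)! × [f^{(5)}(37) − f^{(5)}(10)] = 1/30240 × (120.000 − 120.000) = 0.00000.
Running total after k=3: 4.62953e+08.
k=4: B_{8}/(8)! × [f^{(7)}(37) − f^{(7)}(10)] = −1/1209600 × (0.00000 − 0.00000) = 0.00000.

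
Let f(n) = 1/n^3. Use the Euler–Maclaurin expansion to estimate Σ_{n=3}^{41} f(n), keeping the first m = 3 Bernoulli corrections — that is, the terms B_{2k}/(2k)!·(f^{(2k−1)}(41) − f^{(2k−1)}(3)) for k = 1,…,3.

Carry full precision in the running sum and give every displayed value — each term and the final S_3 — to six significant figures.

S_3 ≈ 0.0767686

The integral term ∫_3^41 1/x^3 dx = 0.0552581.
½[f(3) + f(41)] = ½[0.0370370 + 1.45094e-05] = 0.0185258.
Running total after boundary: 0.0737839.
Correction k=1: B_{2}/2! · (f^{(1)}(41) − f^{(1)}(3)) = 1/12 · (-1.06166e-06 − (-0.0370370)) = 0.00308633.
After k=1: 0.0768702.
Correction k=2: B_{4}/4! · (f^{(3)}(41) − f^{(3)}(3)) = −1/720 · (-1.26313e-08 − (-0.0823045)) = -0.000114312.
After k=2: 0.0767559.
Correction k=3: B_{6}/6! · (f^{(5)}(41) − f^{(5)}(3)) = 1/30240 · (-3.15595e-10 − (-0.384088)) = 1.27013e-05.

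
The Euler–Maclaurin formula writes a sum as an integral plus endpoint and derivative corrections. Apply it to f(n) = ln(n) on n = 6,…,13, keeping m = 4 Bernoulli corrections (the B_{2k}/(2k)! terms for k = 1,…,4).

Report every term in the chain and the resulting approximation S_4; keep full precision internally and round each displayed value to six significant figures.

S_4 ≈ 17.7647

∫_6^13 ln(x) dx evaluates to 15.5938.
Boundary: ½(f(6) + f(13)) = ½(1.79176 + 2.56495) = 2.17835.
So far: 17.7721.
k=1: B_{2}/(2)! × [f^{(1)}(13) − f^{(1)}(6)] = 1/12 × (0.0769231 − 0.166667) = -0.00747863.
Running total after k=1: 17.7647.
k=2: B_{4}/(4)! × [f^{(3)}(13) − f^{(3)}(6)] = −1/720 × (0.000910332 − 0.00925926) = 1.15957e-05.
Running total after k=2: 17.7647.
k=3: B_{6}/(6)! × [f^{(5)}(13) − f^{(5)}(6)] = 1/30240 × (6.46390e-05 − 0.00308642) = -9.99266e-08.
Running total after k=3: 17.7647.
k=4: B_{8}/(8)! × [f^{(7)}(13) − f^{(7)}(6)] = −1/1209600 × (1.14744e-05 − 0.00257202) = 2.11685e-09.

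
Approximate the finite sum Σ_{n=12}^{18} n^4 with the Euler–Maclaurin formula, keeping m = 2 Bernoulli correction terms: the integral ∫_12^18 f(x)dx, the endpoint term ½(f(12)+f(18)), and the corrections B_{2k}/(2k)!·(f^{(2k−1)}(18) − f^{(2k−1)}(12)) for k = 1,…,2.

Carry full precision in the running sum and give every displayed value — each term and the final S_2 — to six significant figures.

S_2 ≈ 392371

The integral term ∫_12^18 x^4 dx = 328147.
½[f(12) + f(18)] = ½[20736.0 + 104976] = 62856.0.
Integral + boundary = 391003.
k=1: B_{2}/(2)! × [f^{(1)}(18) − f^{(1)}(12)] = 1/12 × (23328.0 − 6912.00) = 1368.00.
After k=1: 392371.
k=2: B_{4}/(4)! × [f^{(3)}(18) − f^{(3)}(12)] = −1/720 × (432.000 − 288.000) = -0.200000.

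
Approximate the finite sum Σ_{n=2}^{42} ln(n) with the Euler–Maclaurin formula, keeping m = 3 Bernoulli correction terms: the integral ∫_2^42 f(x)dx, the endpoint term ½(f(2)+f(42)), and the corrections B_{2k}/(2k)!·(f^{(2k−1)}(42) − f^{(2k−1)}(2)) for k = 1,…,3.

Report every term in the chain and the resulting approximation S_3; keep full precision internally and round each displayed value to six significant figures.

S_3 ≈ 117.772

∫_2^42 ln(x) dx evaluates to 115.596.
½[f(2) + f(42)] = ½[0.693147 + 3.73767] = 2.21541.
Integral + boundary = 117.811.
Order-1 term: 1/12 · (0.0238095 − 0.500000) = -0.0396825.
Partial sum through k=1: 117.772.
Order-2 term: −1/720 · (2.69949e-05 − 0.250000) = 0.000347185.
Partial sum through k=2: 117.772.
Order-3 term: 1/30240 · (1.83639e-07 − 0.750000) = -2.48016e-05.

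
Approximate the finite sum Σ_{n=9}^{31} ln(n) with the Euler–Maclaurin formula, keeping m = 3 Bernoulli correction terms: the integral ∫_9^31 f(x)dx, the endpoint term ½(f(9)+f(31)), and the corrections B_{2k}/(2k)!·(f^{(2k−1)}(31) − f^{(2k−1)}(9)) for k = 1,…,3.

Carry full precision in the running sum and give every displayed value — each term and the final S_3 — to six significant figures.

S_3 ≈ 67.4876

The integral term ∫_9^31 ln(x) dx = 64.6786.
½[f(9) + f(31)] = ½[2.19722 + 3.43399] = 2.81561.
So far: 67.4942.
k=1: B_{2}/(2)! × [f^{(1)}(31) − f^{(1)}(9)] = 1/12 × (0.0322581 − 0.111111) = -0.00657109.
Running total after k=1: 67.4876.
k=2: B_{4}/(4)! × [f^{(3)}(31) − f^{(3)}(9)] = −1/720 × (6.71344e-05 − 0.00274348) = 3.71715e-06.
Running total after k=2: 67.4876.
k=3: B_{6}/(6)! × [f^{(5)}(31) − f^{(5)}(9)] = 1/30240 × (8.38306e-07 − 0.000406442) = -1.34128e-08.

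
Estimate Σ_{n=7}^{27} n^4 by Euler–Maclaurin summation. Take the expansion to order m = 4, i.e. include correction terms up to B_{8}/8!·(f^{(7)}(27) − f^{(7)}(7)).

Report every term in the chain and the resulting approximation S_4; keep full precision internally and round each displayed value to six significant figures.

S_4 ≈ 3.13979e+06

Integral: ∫_7^27 x^4 dx = 2.86642e+06.
Endpoint term: (f(7) + f(27))/2 = (2401.00 + 531441)/2 = 266921.
Integral + boundary = 3.13334e+06.
Correction k=1: B_{2}/2! · (f^{(1)}(27) − f^{(1)}(7)) = 1/12 · (78732.0 − 1372.00) = 6446.67.
Running total after k=1: 3.13979e+06.
Correction k=2: B_{4}/4! · (f^{(3)}(27) − f^{(3)}(7)) = −1/720 · (648.000 − 168.000) = -0.666667.
Running total after k=2: 3.13979e+06.
Correction k=3: B_{6}/6! · (f^{(5)}(27) − f^{(5)}(7)) = 1/30240 · (0.00000 − 0.00000) = 0.00000.
Running total after k=3: 3.13979e+06.
Correction k=4: B_{8}/8! · (f^{(7)}(27) − f^{(7)}(7)) = −1/1209600 · (0.00000 − 0.00000) = 0.00000.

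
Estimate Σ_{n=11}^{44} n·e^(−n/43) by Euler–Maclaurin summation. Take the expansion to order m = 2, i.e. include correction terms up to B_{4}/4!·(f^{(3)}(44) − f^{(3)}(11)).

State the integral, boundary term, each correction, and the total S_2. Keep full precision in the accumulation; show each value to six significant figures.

The integral term ∫_11^44 x·e^(−x/43) dx = 453.291.
Boundary: ½(f(11) + f(44)) = ½(8.51715 + 15.8146) = 12.1659.
So far: 465.457.
k=1: B_{2}/(2)! × [f^{(1)}(44) − f^{(1)}(11)] = 1/12 × (-0.00835867 − 0.576213) = -0.0487143.
Partial sum through k=1: 465.409.
k=2: B_{4}/(4)! × [f^{(3)}(44) − f^{(3)}(11)] = −1/720 × (0.000384255 − 0.00114915) = 1.06236e-06.

S_2 ≈ 465.409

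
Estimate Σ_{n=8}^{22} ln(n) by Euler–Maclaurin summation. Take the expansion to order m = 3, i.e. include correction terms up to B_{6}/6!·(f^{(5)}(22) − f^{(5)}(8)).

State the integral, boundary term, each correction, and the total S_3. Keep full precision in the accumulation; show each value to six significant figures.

The integral term ∫_8^22 ln(x) dx = 37.3674.
½[f(8) + f(22)] = ½[2.07944 + 3.09104] = 2.58524.
Running total after boundary: 39.9526.
k=1: B_{2}/(2)! × [f^{(1)}(22) − f^{(1)}(8)] = 1/12 × (0.0454545 − 0.125000) = -0.00662879.
Partial sum through k=1: 39.9460.
k=2: B_{4}/(4)! × [f^{(3)}(22) − f^{(3)}(8)] = −1/720 × (0.000187829 − 0.00390625) = 5.16447e-06.
Partial sum through k=2: 39.9460.
k=3: B_{6}/(6)! × [f^{(5)}(22) − f^{(5)}(8)] = 1/30240 × (4.65691e-06 − 0.000732422) = -2.40663e-08.

S_3 ≈ 39.9460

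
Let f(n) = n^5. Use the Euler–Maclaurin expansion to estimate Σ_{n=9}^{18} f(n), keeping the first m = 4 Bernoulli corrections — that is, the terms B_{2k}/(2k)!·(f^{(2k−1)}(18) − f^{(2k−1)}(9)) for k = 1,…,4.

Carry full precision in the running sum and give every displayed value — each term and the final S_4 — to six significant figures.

S_4 ≈ 6.59542e+06

∫_9^18 x^5 dx evaluates to 5.58013e+06.
½[f(9) + f(18)] = ½[59049.0 + 1.88957e+06] = 974308.
So far: 6.55444e+06.
Correction k=1: B_{2}/2! · (f^{(1)}(18) − f^{(1)}(9)) = 1/12 · (524880 − 32805.0) = 41006.2.
Partial sum through k=1: 6.59545e+06.
Correction k=2: B_{4}/4! · (f^{(3)}(18) − f^{(3)}(9)) = −1/720 · (19440.0 − 4860.00) = -20.2500.
Partial sum through k=2: 6.59542e+06.
Correction k=3: B_{6}/6! · (f^{(5)}(18) − f^{(5)}(9)) = 1/30240 · (120.000 − 120.000) = 0.00000.
Partial sum through k=3: 6.59542e+06.
Correction k=4: B_{8}/8! · (f^{(7)}(18) − f^{(7)}(9)) = −1/1209600 · (0.00000 − 0.00000) = 0.00000.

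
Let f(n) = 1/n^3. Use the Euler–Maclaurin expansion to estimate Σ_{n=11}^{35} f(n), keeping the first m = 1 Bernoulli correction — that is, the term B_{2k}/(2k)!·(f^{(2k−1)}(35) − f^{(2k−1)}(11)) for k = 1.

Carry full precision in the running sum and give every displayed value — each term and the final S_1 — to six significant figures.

S_1 ≈ 0.00412830

Integral: ∫_11^35 1/x^3 dx = 0.00372407.
Endpoint term: (f(11) + f(35))/2 = (0.000751315 + 2.33236e-05)/2 = 0.000387319.
Integral + boundary = 0.00411139.
Correction k=1: B_{2}/2! · (f^{(1)}(35) − f^{(1)}(11)) = 1/12 · (-1.99917e-06 − (-0.000204904)) = 1.69087e-05.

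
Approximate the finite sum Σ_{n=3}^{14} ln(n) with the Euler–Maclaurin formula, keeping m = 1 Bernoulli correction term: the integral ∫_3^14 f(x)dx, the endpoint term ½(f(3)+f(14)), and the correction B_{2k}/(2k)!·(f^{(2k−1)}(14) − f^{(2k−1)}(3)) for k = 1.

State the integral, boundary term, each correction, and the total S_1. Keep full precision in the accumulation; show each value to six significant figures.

S_1 ≈ 24.4980

Integral: ∫_3^14 ln(x) dx = 22.6510.
Endpoint term: (f(3) + f(14))/2 = (1.09861 + 2.63906)/2 = 1.86883.
Running total after boundary: 24.5198.
Order-1 term: 1/12 · (0.0714286 − 0.333333) = -0.0218254.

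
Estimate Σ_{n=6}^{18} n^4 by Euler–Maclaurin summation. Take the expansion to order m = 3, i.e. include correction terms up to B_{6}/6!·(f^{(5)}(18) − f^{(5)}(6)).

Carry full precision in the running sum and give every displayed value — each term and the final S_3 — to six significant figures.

S_3 ≈ 431366

The integral term ∫_6^18 x^4 dx = 376358.
Endpoint term: (f(6) + f(18))/2 = (1296.00 + 104976)/2 = 53136.0.
So far: 429494.
Order-1 term: 1/12 · (23328.0 − 864.000) = 1872.00.
Partial sum through k=1: 431366.
Order-2 term: −1/720 · (432.000 − 144.000) = -0.400000.
Partial sum through k=2: 431366.
Order-3 term: 1/30240 · (0.00000 − 0.00000) = 0.00000.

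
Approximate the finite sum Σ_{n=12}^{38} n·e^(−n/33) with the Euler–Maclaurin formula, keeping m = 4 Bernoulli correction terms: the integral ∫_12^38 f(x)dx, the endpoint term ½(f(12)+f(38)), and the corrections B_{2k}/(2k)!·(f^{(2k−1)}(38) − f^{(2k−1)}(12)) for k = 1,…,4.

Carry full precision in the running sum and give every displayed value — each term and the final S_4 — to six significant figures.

∫_12^38 x·e^(−x/33) dx evaluates to 291.532.
Endpoint term: (f(12) + f(38))/2 = (8.34173 + 12.0140)/2 = 10.1779.
Integral + boundary = 301.710.
Correction k=1: B_{2}/2! · (f^{(1)}(38) − f^{(1)}(12)) = 1/12 · (-0.0479026 − 0.442364) = -0.0408556.
Partial sum through k=1: 301.669.
Correction k=2: B_{4}/4! · (f^{(3)}(38) − f^{(3)}(12)) = −1/720 · (0.000536650 − 0.00168288) = 1.59198e-06.
Partial sum through k=2: 301.669.
Correction k=3: B_{6}/6! · (f^{(5)}(38) − f^{(5)}(12)) = 1/30240 · (1.02598e-06 − 2.71767e-06) = -5.59422e-11.
Partial sum through k=3: 301.669.
Correction k=4: B_{8}/8! · (f^{(7)}(38) − f^{(7)}(12)) = −1/1209600 · (1.43174e-09 − 3.57208e-09) = 1.76946e-15.

S_4 ≈ 301.669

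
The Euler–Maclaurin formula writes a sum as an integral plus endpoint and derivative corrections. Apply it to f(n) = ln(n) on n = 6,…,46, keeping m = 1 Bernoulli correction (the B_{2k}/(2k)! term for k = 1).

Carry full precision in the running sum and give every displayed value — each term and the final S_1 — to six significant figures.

S_1 ≈ 128.165

∫_6^46 ln(x) dx evaluates to 125.367.
Boundary: ½(f(6) + f(46)) = ½(1.79176 + 3.82864) = 2.81020.
Running total after boundary: 128.177.
Correction k=1: B_{2}/2! · (f^{(1)}(46) − f^{(1)}(6)) = 1/12 · (0.0217391 − 0.166667) = -0.0120773.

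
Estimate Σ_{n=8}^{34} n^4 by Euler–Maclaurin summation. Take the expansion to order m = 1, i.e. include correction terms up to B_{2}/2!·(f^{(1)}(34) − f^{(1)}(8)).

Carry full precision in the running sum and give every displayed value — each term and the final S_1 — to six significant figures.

S_1 ≈ 9.76368e+06

Integral: ∫_8^34 x^4 dx = 9.08053e+06.
Endpoint term: (f(8) + f(34))/2 = (4096.00 + 1.33634e+06)/2 = 670216.
Integral + boundary = 9.75075e+06.
Correction k=1: B_{2}/2! · (f^{(1)}(34) − f^{(1)}(8)) = 1/12 · (157216 − 2048.00) = 12930.7.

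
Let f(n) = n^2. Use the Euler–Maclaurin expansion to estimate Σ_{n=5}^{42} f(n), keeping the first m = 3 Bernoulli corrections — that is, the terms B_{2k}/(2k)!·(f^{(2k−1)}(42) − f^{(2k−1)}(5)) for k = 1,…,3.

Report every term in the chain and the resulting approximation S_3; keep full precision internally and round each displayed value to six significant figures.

S_3 ≈ 25555.0

The integral term ∫_5^42 x^2 dx = 24654.3.
½[f(5) + f(42)] = ½[25.0000 + 1764.00] = 894.500.
So far: 25548.8.
Correction k=1: B_{2}/2! · (f^{(1)}(42) − f^{(1)}(5)) = 1/12 · (84.0000 − 10.0000) = 6.16667.
After k=1: 25555.0.
Correction k=2: B_{4}/4! · (f^{(3)}(42) − f^{(3)}(5)) = −1/720 · (0.00000 − 0.00000) = 0.00000.
After k=2: 25555.0.
Correction k=3: B_{6}/6! · (f^{(5)}(42) − f^{(5)}(5)) = 1/30240 · (0.00000 − 0.00000) = 0.00000.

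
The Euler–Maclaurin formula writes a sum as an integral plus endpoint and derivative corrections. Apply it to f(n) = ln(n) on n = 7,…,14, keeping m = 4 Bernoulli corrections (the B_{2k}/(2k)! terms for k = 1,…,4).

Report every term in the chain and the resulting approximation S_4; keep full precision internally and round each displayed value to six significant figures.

S_4 ≈ 18.6120

Integral: ∫_7^14 ln(x) dx = 16.3254.
Boundary: ½(f(7) + f(14)) = ½(1.94591 + 2.63906) = 2.29248.
So far: 18.6179.
Order-1 term: 1/12 · (0.0714286 − 0.142857) = -0.00595238.
After k=1: 18.6120.
Order-2 term: −1/720 · (0.000728863 − 0.00583090) = 7.08617e-06.
After k=2: 18.6120.
Order-3 term: 1/30240 · (4.46243e-05 − 0.00142798) = -4.57458e-08.
After k=3: 18.6120.
Order-4 term: −1/1209600 · (6.83024e-06 − 0.000874271) = 7.17130e-10.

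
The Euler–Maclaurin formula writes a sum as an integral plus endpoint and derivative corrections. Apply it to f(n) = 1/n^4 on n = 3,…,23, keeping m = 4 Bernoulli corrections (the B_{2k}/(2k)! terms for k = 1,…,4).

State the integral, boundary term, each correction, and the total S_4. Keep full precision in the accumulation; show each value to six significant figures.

S_4 ≈ 0.0197969

∫_3^23 1/x^4 dx evaluates to 0.0123183.
Endpoint term: (f(3) + f(23))/2 = (0.0123457 + 3.57346e-06)/2 = 0.00617463.
Integral + boundary = 0.0184929.
Correction k=1: B_{2}/2! · (f^{(1)}(23) − f^{(1)}(3)) = 1/12 · (-6.21471e-07 − (-0.0164609)) = 0.00137169.
Partial sum through k=1: 0.0198646.
Correction k=2: B_{4}/4! · (f^{(3)}(23) − f^{(3)}(3)) = −1/720 · (-3.52441e-08 − (-0.0548697)) = -7.62078e-05.
Partial sum through k=2: 0.0197884.
Correction k=3: B_{6}/6! · (f^{(5)}(23) − f^{(5)}(3)) = 1/30240 · (-3.73094e-09 − (-0.341411)) = 1.12901e-05.
Partial sum through k=3: 0.0197997.
Correction k=4: B_{8}/8! · (f^{(7)}(23) − f^{(7)}(3)) = −1/1209600 · (-6.34754e-10 − (-3.41411)) = -2.82251e-06.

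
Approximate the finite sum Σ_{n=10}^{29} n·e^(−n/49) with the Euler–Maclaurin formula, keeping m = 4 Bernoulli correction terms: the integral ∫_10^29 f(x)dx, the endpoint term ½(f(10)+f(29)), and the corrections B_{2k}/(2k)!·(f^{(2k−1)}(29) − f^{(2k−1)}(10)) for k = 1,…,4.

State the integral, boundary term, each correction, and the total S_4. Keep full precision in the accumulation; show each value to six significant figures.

S_4 ≈ 254.623

∫_10^29 x·e^(−x/49) dx evaluates to 242.558.
Endpoint term: (f(10) + f(29))/2 = (8.15396 + 16.0460)/2 = 12.1000.
Integral + boundary = 254.658.
k=1: B_{2}/(2)! × [f^{(1)}(29) − f^{(1)}(10)] = 1/12 × (0.225841 − 0.648988) = -0.0352623.
After k=1: 254.623.
k=2: B_{4}/(4)! × [f^{(3)}(29) − f^{(3)}(10)] = −1/720 × (0.000554961 − 0.000949513) = 5.47989e-07.
After k=2: 254.623.
k=3: B_{6}/(6)! × [f^{(5)}(29) − f^{(5)}(10)] = 1/30240 × (4.23099e-07 − 6.78353e-07) = -8.44095e-12.
After k=3: 254.623.
k=4: B_{8}/(8)! × [f^{(7)}(29) − f^{(7)}(10)] = −1/1209600 × (2.56168e-10 − 4.00350e-10) = 1.19198e-16.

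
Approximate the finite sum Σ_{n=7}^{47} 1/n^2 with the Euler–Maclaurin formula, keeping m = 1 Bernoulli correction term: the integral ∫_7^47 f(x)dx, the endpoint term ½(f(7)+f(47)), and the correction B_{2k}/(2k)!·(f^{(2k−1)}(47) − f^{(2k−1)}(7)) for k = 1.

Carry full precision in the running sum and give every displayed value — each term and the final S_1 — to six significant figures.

S_1 ≈ 0.132495

∫_7^47 1/x^2 dx evaluates to 0.121581.
Endpoint term: (f(7) + f(47))/2 = (0.0204082 + 0.000452694)/2 = 0.0104304.
Integral + boundary = 0.132011.
Correction k=1: B_{2}/2! · (f^{(1)}(47) − f^{(1)}(7)) = 1/12 · (-1.92636e-05 − (-0.00583090)) = 0.000484303.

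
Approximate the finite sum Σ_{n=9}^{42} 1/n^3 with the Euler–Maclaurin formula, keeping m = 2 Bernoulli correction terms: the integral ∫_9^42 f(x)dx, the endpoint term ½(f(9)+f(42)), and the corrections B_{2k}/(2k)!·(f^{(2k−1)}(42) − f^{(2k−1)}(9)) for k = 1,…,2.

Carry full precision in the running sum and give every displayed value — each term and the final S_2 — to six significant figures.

S_2 ≈ 0.00661988

Integral: ∫_9^42 1/x^3 dx = 0.00588939.
½[f(9) + f(42)] = ½[0.00137174 + 1.34975e-05] = 0.000692620.
Running total after boundary: 0.00658201.
k=1: B_{2}/(2)! × [f^{(1)}(42) − f^{(1)}(9)] = 1/12 × (-9.64104e-07 − (-0.000457247)) = 3.80236e-05.
Running total after k=1: 0.00662004.
k=2: B_{4}/(4)! × [f^{(3)}(42) − f^{(3)}(9)] = −1/720 × (-1.09309e-08 − (-0.000112901)) = -1.56791e-07.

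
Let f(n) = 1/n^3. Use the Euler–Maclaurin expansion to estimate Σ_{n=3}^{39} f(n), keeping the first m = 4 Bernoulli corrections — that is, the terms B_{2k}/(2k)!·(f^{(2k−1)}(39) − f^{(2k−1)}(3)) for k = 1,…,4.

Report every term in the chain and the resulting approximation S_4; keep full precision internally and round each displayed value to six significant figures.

Integral: ∫_3^39 1/x^3 dx = 0.0552268.
½[f(3) + f(39)] = ½[0.0370370 + 1.68580e-05] = 0.0185269.
Integral + boundary = 0.0737538.
Order-1 term: 1/12 · (-1.29677e-06 − (-0.0370370)) = 0.00308631.
Partial sum through k=1: 0.0768401.
Order-2 term: −1/720 · (-1.70515e-08 − (-0.0823045)) = -0.000114312.
Partial sum through k=2: 0.0767258.
Order-3 term: 1/30240 · (-4.70851e-10 − (-0.384088)) = 1.27013e-05.
Partial sum through k=3: 0.0767385.
Order-4 term: −1/1209600 · (-2.22888e-11 − (-3.07270)) = -2.54026e-06.

S_4 ≈ 0.0767359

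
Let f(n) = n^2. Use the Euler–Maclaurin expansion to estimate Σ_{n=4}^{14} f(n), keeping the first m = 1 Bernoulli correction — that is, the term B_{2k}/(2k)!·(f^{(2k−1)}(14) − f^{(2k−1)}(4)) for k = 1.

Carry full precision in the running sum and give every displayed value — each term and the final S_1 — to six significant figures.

∫_4^14 x^2 dx evaluates to 893.333.
Boundary: ½(f(4) + f(14)) = ½(16.0000 + 196.000) = 106.000.
Running total after boundary: 999.333.
Order-1 term: 1/12 · (28.0000 − 8.00000) = 1.66667.

S_1 ≈ 1001.00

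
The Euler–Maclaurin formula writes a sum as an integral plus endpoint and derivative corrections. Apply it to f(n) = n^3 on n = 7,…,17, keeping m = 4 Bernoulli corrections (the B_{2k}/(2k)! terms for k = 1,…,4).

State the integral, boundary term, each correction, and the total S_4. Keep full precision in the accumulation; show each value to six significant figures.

S_4 ≈ 22968.0

The integral term ∫_7^17 x^3 dx = 20280.0.
Boundary: ½(f(7) + f(17)) = ½(343.000 + 4913.00) = 2628.00.
Integral + boundary = 22908.0.
Correction k=1: B_{2}/2! · (f^{(1)}(17) − f^{(1)}(7)) = 1/12 · (867.000 − 147.000) = 60.0000.
Partial sum through k=1: 22968.0.
Correction k=2: B_{4}/4! · (f^{(3)}(17) − f^{(3)}(7)) = −1/720 · (6.00000 − 6.00000) = 0.00000.
Partial sum through k=2: 22968.0.
Correction k=3: B_{6}/6! · (f^{(5)}(17) − f^{(5)}(7)) = 1/30240 · (0.00000 − 0.00000) = 0.00000.
Partial sum through k=3: 22968.0.
Correction k=4: B_{8}/8! · (f^{(7)}(17) − f^{(7)}(7)) = −1/1209600 · (0.00000 − 0.00000) = 0.00000.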